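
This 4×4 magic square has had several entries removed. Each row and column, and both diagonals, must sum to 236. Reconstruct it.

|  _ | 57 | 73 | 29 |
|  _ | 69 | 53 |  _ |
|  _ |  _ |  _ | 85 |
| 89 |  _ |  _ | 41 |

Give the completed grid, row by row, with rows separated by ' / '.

77 57 73 29 / 33 69 53 81 / 37 65 49 85 / 89 45 61 41

Using row 1: 57 + 73 + 29 + ? → (1,1) = 236 − 159 = 77.
The remaining cell in column 4 is (2,4) = 236 − 155 = 81.
Main diagonal needs 236; the known cells sum to 187, so (3,3) = 49.
Anti-diagonal must total 236; the given cells sum to 171, so (3,2) = 65.
Using row 2: 69 + 53 + 81 + ? → (2,1) = 236 − 203 = 33.
Using row 3: 65 + 49 + 85 + ? → (3,1) = 236 − 199 = 37.
From column 2, 236 − (57 + 69 + 65) gives (4,2) = 45.
From column 3, 236 − (73 + 53 + 49) gives (4,3) = 61.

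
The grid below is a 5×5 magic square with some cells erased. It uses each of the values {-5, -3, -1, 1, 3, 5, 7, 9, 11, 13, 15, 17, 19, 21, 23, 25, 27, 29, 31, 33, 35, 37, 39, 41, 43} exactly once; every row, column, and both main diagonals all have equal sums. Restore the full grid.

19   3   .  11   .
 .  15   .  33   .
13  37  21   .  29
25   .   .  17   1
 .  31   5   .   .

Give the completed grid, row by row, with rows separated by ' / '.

19 3 27 11 35 / 41 15 -1 33 7 / 13 37 21 -5 29 / 25 9 43 17 1 / -3 31 5 39 23

The 25 entries sum to 475, so each line sums to 475/5 = 95.
Row 3 must total 95; the given cells sum to 100, so (3,4) = -5.
Column 2 must total 95; the given cells sum to 86, so (4,2) = 9.
Column 4 must total 95; the given cells sum to 56, so (5,4) = 39.
Main diagonal: 19 + 15 + 21 + 17 + ? = 95, so (5,5) = 23.
From row 4, 95 − (25 + 9 + 17 + 1) gives (4,3) = 43.
Row 5 needs 95; the known cells sum to 98, so (5,1) = -3.
From column 1, 95 − (19 + 13 + 25 + (-3)) gives (2,1) = 41.
Anti-diagonal: 33 + 21 + 9 + (-3) + ? = 95, so (1,5) = 35.
The remaining cell in row 1 is (1,3) = 95 − 68 = 27.
Using column 3: 27 + 21 + 43 + 5 + ? → (2,3) = 95 − 96 = -1.
Column 5: 35 + 29 + 1 + 23 + ? = 95, so (2,5) = 7.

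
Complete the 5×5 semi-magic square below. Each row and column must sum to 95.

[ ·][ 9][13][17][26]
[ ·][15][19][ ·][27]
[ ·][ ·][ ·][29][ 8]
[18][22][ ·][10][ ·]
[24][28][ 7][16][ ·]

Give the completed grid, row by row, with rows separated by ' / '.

Row 1: 9 + 13 + 17 + 26 + ? = 95, so (1,1) = 30.
From row 5, 95 − (24 + 28 + 7 + 16) gives (5,5) = 20.
Column 2: 9 + 15 + 22 + 28 + ? = 95, so (3,2) = 21.
Using column 4: 17 + 29 + 10 + 16 + ? → (2,4) = 95 − 72 = 23.
From column 5, 95 − (26 + 27 + 8 + 20) gives (4,5) = 14.
Using row 2: 15 + 19 + 23 + 27 + ? → (2,1) = 95 − 84 = 11.
From row 4, 95 − (18 + 22 + 10 + 14) gives (4,3) = 31.
From column 1, 95 − (30 + 11 + 18 + 24) gives (3,1) = 12.
Column 3 needs 95; the known cells sum to 70, so (3,3) = 25.

30 9 13 17 26 / 11 15 19 23 27 / 12 21 25 29 8 / 18 22 31 10 14 / 24 28 7 16 20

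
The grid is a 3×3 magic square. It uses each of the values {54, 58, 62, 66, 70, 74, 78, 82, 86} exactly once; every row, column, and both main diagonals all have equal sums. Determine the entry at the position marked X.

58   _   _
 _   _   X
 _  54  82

62

The 9 entries sum to 630, so each line sums to 630/3 = 210.
From row 3, 210 − (54 + 82) gives (3,1) = 74.
The remaining cell in column 1 is (2,1) = 210 − 132 = 78.
Using main diagonal: 58 + 82 + ? → (2,2) = 210 − 140 = 70.
Anti-diagonal: 70 + 74 + ? = 210, so (1,3) = 66.
The remaining cell in row 1 is (1,2) = 210 − 124 = 86.
The remaining cell in row 2 is (2,3) = 210 − 148 = 62.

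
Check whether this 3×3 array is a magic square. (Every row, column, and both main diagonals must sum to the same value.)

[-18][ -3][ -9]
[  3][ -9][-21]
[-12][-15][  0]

Row 1: -18 + (-3) + (-9) = -30.
Row 2: 3 + (-9) + (-21) = -27.
Row 3: -12 + (-15) + 0 = -27.
Column 1: -18 + 3 + (-12) = -27.
Column 2: -3 + (-9) + (-15) = -27.
Column 3: -9 + (-21) + 0 = -30.
Main diagonal: -18 + (-9) + 0 = -27.
Anti-diagonal: -9 + (-9) + (-12) = -30.

No — anti-diagonal sums to -30 but row 3 sums to -27.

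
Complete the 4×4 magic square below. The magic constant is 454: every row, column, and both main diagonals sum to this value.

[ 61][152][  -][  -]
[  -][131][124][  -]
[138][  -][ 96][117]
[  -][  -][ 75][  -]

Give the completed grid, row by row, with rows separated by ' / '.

61 152 159 82 / 110 131 124 89 / 138 103 96 117 / 145 68 75 166

The remaining cell in row 3 is (3,2) = 454 − 351 = 103.
Column 2 must total 454; the given cells sum to 386, so (4,2) = 68.
From column 3, 454 − (124 + 96 + 75) gives (1,3) = 159.
Main diagonal must total 454; the given cells sum to 288, so (4,4) = 166.
From row 1, 454 − (61 + 152 + 159) gives (1,4) = 82.
Row 4: 68 + 75 + 166 + ? = 454, so (4,1) = 145.
The remaining cell in column 1 is (2,1) = 454 − 344 = 110.
The remaining cell in column 4 is (2,4) = 454 − 365 = 89.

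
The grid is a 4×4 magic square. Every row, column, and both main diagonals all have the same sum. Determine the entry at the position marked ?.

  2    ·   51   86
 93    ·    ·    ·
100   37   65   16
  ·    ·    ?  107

Row 3 is complete and sums to 218; that is the magic constant.
From row 1, 218 − (2 + 51 + 86) gives (1,2) = 79.
The remaining cell in column 1 is (4,1) = 218 − 195 = 23.
Column 4 needs 218; the known cells sum to 209, so (2,4) = 9.
Main diagonal needs 218; the known cells sum to 174, so (2,2) = 44.
From anti-diagonal, 218 − (86 + 37 + 23) gives (2,3) = 72.
The remaining cell in column 2 is (4,2) = 218 − 160 = 58.
The remaining cell in column 3 is (4,3) = 218 − 188 = 30.

30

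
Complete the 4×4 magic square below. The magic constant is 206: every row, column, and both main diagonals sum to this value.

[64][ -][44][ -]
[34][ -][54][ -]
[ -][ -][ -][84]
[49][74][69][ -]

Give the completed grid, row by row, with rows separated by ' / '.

Row 4: 49 + 74 + 69 + ? = 206, so (4,4) = 14.
From column 1, 206 − (64 + 34 + 49) gives (3,1) = 59.
Using column 3: 44 + 54 + 69 + ? → (3,3) = 206 − 167 = 39.
Main diagonal needs 206; the known cells sum to 117, so (2,2) = 89.
The remaining cell in row 2 is (2,4) = 206 − 177 = 29.
Row 3: 59 + 39 + 84 + ? = 206, so (3,2) = 24.
Column 2 needs 206; the known cells sum to 187, so (1,2) = 19.
Using column 4: 29 + 84 + 14 + ? → (1,4) = 206 − 127 = 79.

64 19 44 79 / 34 89 54 29 / 59 24 39 84 / 49 74 69 14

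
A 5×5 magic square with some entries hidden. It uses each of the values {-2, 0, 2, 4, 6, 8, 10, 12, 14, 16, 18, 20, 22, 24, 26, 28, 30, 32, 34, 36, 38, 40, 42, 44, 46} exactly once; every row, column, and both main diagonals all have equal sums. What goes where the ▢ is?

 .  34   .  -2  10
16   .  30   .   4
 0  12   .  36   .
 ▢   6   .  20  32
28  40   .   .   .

44

The 25 entries sum to 550, so each line sums to 550/5 = 110.
Using column 2: 34 + 12 + 6 + 40 + ? → (2,2) = 110 − 92 = 18.
Row 2: 16 + 18 + 30 + 4 + ? = 110, so (2,4) = 42.
Column 4 needs 110; the known cells sum to 96, so (5,4) = 14.
The remaining cell in anti-diagonal is (3,3) = 110 − 86 = 24.
The remaining cell in row 3 is (3,5) = 110 − 72 = 38.
Column 5: 10 + 4 + 38 + 32 + ? = 110, so (5,5) = 26.
From main diagonal, 110 − (18 + 24 + 20 + 26) gives (1,1) = 22.
Row 1 must total 110; the given cells sum to 64, so (1,3) = 46.
The remaining cell in row 5 is (5,3) = 110 − 108 = 2.
Column 1: 22 + 16 + 0 + 28 + ? = 110, so (4,1) = 44.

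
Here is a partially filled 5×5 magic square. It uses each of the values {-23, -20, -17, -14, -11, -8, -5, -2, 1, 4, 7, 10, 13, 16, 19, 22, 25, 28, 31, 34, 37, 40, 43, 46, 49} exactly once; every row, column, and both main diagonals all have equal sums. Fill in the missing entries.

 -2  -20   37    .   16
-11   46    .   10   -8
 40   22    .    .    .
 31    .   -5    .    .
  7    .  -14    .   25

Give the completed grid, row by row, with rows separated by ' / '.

-2 -20 37 34 16 / -11 46 28 10 -8 / 40 22 19 1 -17 / 31 13 -5 -23 49 / 7 4 -14 43 25

The 25 entries sum to 325, so each line sums to 325/5 = 65.
Row 1 must total 65; the given cells sum to 31, so (1,4) = 34.
Row 2 needs 65; the known cells sum to 37, so (2,3) = 28.
The remaining cell in column 3 is (3,3) = 65 − 46 = 19.
The remaining cell in main diagonal is (4,4) = 65 − 88 = -23.
Anti-diagonal must total 65; the given cells sum to 52, so (4,2) = 13.
The remaining cell in row 4 is (4,5) = 65 − 16 = 49.
Using column 2: -20 + 46 + 22 + 13 + ? → (5,2) = 65 − 61 = 4.
From column 5, 65 − (16 + (-8) + 49 + 25) gives (3,5) = -17.
Row 3: 40 + 22 + 19 + (-17) + ? = 65, so (3,4) = 1.
Row 5 needs 65; the known cells sum to 22, so (5,4) = 43.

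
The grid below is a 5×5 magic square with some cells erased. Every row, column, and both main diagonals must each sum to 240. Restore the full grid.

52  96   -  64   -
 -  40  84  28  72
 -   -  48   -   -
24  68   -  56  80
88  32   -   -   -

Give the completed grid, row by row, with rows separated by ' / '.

Row 2 needs 240; the known cells sum to 224, so (2,1) = 16.
Row 4 must total 240; the given cells sum to 228, so (4,3) = 12.
The remaining cell in column 1 is (3,1) = 240 − 180 = 60.
Column 2 needs 240; the known cells sum to 236, so (3,2) = 4.
From main diagonal, 240 − (52 + 40 + 48 + 56) gives (5,5) = 44.
Using anti-diagonal: 28 + 48 + 68 + 88 + ? → (1,5) = 240 − 232 = 8.
From row 1, 240 − (52 + 96 + 64 + 8) gives (1,3) = 20.
Column 3: 20 + 84 + 48 + 12 + ? = 240, so (5,3) = 76.
Using column 5: 8 + 72 + 80 + 44 + ? → (3,5) = 240 − 204 = 36.
Row 3 needs 240; the known cells sum to 148, so (3,4) = 92.
Row 5: 88 + 32 + 76 + 44 + ? = 240, so (5,4) = 0.

52 96 20 64 8 / 16 40 84 28 72 / 60 4 48 92 36 / 24 68 12 56 80 / 88 32 76 0 44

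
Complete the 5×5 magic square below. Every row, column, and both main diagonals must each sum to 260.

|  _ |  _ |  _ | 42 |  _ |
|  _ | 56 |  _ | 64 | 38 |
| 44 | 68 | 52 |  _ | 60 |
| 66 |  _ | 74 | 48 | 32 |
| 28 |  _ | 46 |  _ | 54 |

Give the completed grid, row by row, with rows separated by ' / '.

Row 3: 44 + 68 + 52 + 60 + ? = 260, so (3,4) = 36.
The remaining cell in row 4 is (4,2) = 260 − 220 = 40.
The remaining cell in column 4 is (5,4) = 260 − 190 = 70.
The remaining cell in column 5 is (1,5) = 260 − 184 = 76.
Main diagonal: 56 + 52 + 48 + 54 + ? = 260, so (1,1) = 50.
Row 5: 28 + 46 + 70 + 54 + ? = 260, so (5,2) = 62.
Column 1 must total 260; the given cells sum to 188, so (2,1) = 72.
The remaining cell in column 2 is (1,2) = 260 − 226 = 34.
From row 1, 260 − (50 + 34 + 42 + 76) gives (1,3) = 58.
Row 2: 72 + 56 + 64 + 38 + ? = 260, so (2,3) = 30.

50 34 58 42 76 / 72 56 30 64 38 / 44 68 52 36 60 / 66 40 74 48 32 / 28 62 46 70 54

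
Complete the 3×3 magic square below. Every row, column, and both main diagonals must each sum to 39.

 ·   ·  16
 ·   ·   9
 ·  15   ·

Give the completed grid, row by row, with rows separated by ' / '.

12 11 16 / 17 13 9 / 10 15 14

From column 3, 39 − (16 + 9) gives (3,3) = 14.
Using row 3: 15 + 14 + ? → (3,1) = 39 − 29 = 10.
Using anti-diagonal: 16 + 10 + ? → (2,2) = 39 − 26 = 13.
Row 2: 13 + 9 + ? = 39, so (2,1) = 17.
Column 1: 17 + 10 + ? = 39, so (1,1) = 12.
From column 2, 39 − (13 + 15) gives (1,2) = 11.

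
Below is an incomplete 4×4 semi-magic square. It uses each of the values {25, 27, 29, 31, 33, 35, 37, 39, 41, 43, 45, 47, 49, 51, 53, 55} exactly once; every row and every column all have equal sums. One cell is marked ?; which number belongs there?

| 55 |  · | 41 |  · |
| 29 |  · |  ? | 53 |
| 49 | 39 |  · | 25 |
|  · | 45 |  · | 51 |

The 16 entries sum to 640, so each line sums to 640/4 = 160.
Row 3: 49 + 39 + 25 + ? = 160, so (3,3) = 47.
Column 1 needs 160; the known cells sum to 133, so (4,1) = 27.
Column 4 needs 160; the known cells sum to 129, so (1,4) = 31.
From row 1, 160 − (55 + 41 + 31) gives (1,2) = 33.
Row 4: 27 + 45 + 51 + ? = 160, so (4,3) = 37.
The remaining cell in column 2 is (2,2) = 160 − 117 = 43.
From column 3, 160 − (41 + 47 + 37) gives (2,3) = 35.

35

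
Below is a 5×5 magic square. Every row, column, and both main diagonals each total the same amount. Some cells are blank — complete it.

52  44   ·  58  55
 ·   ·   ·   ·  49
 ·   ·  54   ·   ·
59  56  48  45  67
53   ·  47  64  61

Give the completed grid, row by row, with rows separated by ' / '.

Row 4 is already complete: 59 + 56 + 48 + 45 + 67 = 275, so that is the magic constant.
From row 1, 275 − (52 + 44 + 58 + 55) gives (1,3) = 66.
Row 5 must total 275; the given cells sum to 225, so (5,2) = 50.
Column 3 needs 275; the known cells sum to 215, so (2,3) = 60.
The remaining cell in column 5 is (3,5) = 275 − 232 = 43.
Using main diagonal: 52 + 54 + 45 + 61 + ? → (2,2) = 275 − 212 = 63.
Anti-diagonal must total 275; the given cells sum to 218, so (2,4) = 57.
Using row 2: 63 + 60 + 57 + 49 + ? → (2,1) = 275 − 229 = 46.
The remaining cell in column 1 is (3,1) = 275 − 210 = 65.
Column 2 must total 275; the given cells sum to 213, so (3,2) = 62.
Using column 4: 58 + 57 + 45 + 64 + ? → (3,4) = 275 − 224 = 51.

52 44 66 58 55 / 46 63 60 57 49 / 65 62 54 51 43 / 59 56 48 45 67 / 53 50 47 64 61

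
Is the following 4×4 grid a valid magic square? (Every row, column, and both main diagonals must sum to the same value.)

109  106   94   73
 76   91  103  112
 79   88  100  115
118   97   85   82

Yes

Row 1: 109 + 106 + 94 + 73 = 382.
Row 2: 76 + 91 + 103 + 112 = 382.
Row 3: 79 + 88 + 100 + 115 = 382.
Row 4: 118 + 97 + 85 + 82 = 382.
Column 1: 109 + 76 + 79 + 118 = 382.
Column 2: 106 + 91 + 88 + 97 = 382.
Column 3: 94 + 103 + 100 + 85 = 382.
Column 4: 73 + 112 + 115 + 82 = 382.
Main diagonal: 109 + 91 + 100 + 82 = 382.
Anti-diagonal: 73 + 103 + 88 + 118 = 382.
All lines sum to 382.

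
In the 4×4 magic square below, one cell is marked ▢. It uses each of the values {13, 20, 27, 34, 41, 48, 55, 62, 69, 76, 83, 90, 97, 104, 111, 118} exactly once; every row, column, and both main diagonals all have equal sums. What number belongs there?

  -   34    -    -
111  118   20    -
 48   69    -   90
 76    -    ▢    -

The 16 entries sum to 1048, so each line sums to 1048/4 = 262.
The remaining cell in row 2 is (2,4) = 262 − 249 = 13.
Row 3: 48 + 69 + 90 + ? = 262, so (3,3) = 55.
Using column 1: 111 + 48 + 76 + ? → (1,1) = 262 − 235 = 27.
Column 2 must total 262; the given cells sum to 221, so (4,2) = 41.
Using main diagonal: 27 + 118 + 55 + ? → (4,4) = 262 − 200 = 62.
The remaining cell in anti-diagonal is (1,4) = 262 − 165 = 97.
Row 1 must total 262; the given cells sum to 158, so (1,3) = 104.
From row 4, 262 − (76 + 41 + 62) gives (4,3) = 83.

83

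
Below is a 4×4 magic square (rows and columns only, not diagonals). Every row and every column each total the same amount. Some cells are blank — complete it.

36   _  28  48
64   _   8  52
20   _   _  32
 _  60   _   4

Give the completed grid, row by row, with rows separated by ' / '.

Column 4 is already complete: 48 + 52 + 32 + 4 = 136, so that is the magic constant.
From row 1, 136 − (36 + 28 + 48) gives (1,2) = 24.
Row 2: 64 + 8 + 52 + ? = 136, so (2,2) = 12.
Using column 1: 36 + 64 + 20 + ? → (4,1) = 136 − 120 = 16.
Using column 2: 24 + 12 + 60 + ? → (3,2) = 136 − 96 = 40.
The remaining cell in row 3 is (3,3) = 136 − 92 = 44.
Row 4 must total 136; the given cells sum to 80, so (4,3) = 56.

36 24 28 48 / 64 12 8 52 / 20 40 44 32 / 16 60 56 4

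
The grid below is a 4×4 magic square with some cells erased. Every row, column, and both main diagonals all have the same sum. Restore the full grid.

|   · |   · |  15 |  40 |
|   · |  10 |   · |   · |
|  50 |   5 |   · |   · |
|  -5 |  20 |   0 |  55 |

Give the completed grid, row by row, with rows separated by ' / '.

-20 35 15 40 / 45 10 30 -15 / 50 5 25 -10 / -5 20 0 55

Row 4 is already complete: -5 + 20 + 0 + 55 = 70, so that is the magic constant.
From column 2, 70 − (10 + 5 + 20) gives (1,2) = 35.
From anti-diagonal, 70 − (40 + 5 + (-5)) gives (2,3) = 30.
The remaining cell in row 1 is (1,1) = 70 − 90 = -20.
Column 1: -20 + 50 + (-5) + ? = 70, so (2,1) = 45.
Column 3: 15 + 30 + 0 + ? = 70, so (3,3) = 25.
Row 2 needs 70; the known cells sum to 85, so (2,4) = -15.
Row 3: 50 + 5 + 25 + ? = 70, so (3,4) = -10.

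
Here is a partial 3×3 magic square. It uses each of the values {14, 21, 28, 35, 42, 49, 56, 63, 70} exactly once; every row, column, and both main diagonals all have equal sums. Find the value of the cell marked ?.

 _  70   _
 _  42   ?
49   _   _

28

The 9 entries sum to 378, so each line sums to 378/3 = 126.
Column 2 must total 126; the given cells sum to 112, so (3,2) = 14.
Using anti-diagonal: 42 + 49 + ? → (1,3) = 126 − 91 = 35.
Row 1: 70 + 35 + ? = 126, so (1,1) = 21.
From row 3, 126 − (49 + 14) gives (3,3) = 63.
Column 1: 21 + 49 + ? = 126, so (2,1) = 56.
Column 3 must total 126; the given cells sum to 98, so (2,3) = 28.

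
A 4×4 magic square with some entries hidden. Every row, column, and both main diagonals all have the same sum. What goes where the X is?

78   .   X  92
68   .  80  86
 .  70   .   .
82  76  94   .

66

Anti-diagonal is complete and sums to 324; that is the magic constant.
From row 2, 324 − (68 + 80 + 86) gives (2,2) = 90.
From row 4, 324 − (82 + 76 + 94) gives (4,4) = 72.
Column 1 must total 324; the given cells sum to 228, so (3,1) = 96.
The remaining cell in column 2 is (1,2) = 324 − 236 = 88.
Column 4: 92 + 86 + 72 + ? = 324, so (3,4) = 74.
Main diagonal needs 324; the known cells sum to 240, so (3,3) = 84.
Row 1: 78 + 88 + 92 + ? = 324, so (1,3) = 66.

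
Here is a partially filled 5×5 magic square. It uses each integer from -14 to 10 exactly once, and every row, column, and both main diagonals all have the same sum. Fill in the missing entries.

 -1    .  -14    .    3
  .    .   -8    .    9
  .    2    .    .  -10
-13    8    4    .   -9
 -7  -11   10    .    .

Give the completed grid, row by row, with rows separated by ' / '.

-1 -5 -14 7 3 / 5 -4 -8 -12 9 / 6 2 -2 -6 -10 / -13 8 4 0 -9 / -7 -11 10 1 -3

The entries are -14 through 10, which sum to -50, so each line sums to -50/5 = -10.
Row 4: -13 + 8 + 4 + (-9) + ? = -10, so (4,4) = 0.
The remaining cell in column 3 is (3,3) = -10 − (-8) = -2.
From column 5, -10 − (3 + 9 + (-10) + (-9)) gives (5,5) = -3.
Main diagonal needs -10; the known cells sum to -6, so (2,2) = -4.
The remaining cell in anti-diagonal is (2,4) = -10 − 2 = -12.
Row 2: -4 + (-8) + (-12) + 9 + ? = -10, so (2,1) = 5.
Row 5: -7 + (-11) + 10 + (-3) + ? = -10, so (5,4) = 1.
Column 1 must total -10; the given cells sum to -16, so (3,1) = 6.
Column 2 must total -10; the given cells sum to -5, so (1,2) = -5.
Row 1: -1 + (-5) + (-14) + 3 + ? = -10, so (1,4) = 7.
The remaining cell in row 3 is (3,4) = -10 − (-4) = -6.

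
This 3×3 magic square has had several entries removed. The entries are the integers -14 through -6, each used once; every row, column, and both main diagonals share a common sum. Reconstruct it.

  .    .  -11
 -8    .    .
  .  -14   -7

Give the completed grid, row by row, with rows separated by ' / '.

The entries are -14 through -6, which sum to -90, so each line sums to -90/3 = -30.
The remaining cell in row 3 is (3,1) = -30 − (-21) = -9.
From column 1, -30 − (-8 + (-9)) gives (1,1) = -13.
Using column 3: -11 + (-7) + ? → (2,3) = -30 − (-18) = -12.
Main diagonal must total -30; the given cells sum to -20, so (2,2) = -10.
Row 1 must total -30; the given cells sum to -24, so (1,2) = -6.

-13 -6 -11 / -8 -10 -12 / -9 -14 -7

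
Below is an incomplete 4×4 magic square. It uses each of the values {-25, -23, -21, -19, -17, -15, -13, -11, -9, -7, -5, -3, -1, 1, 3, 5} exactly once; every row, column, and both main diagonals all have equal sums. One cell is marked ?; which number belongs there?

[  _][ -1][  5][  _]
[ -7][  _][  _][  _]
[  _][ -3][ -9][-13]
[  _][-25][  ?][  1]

-19

The 16 entries sum to -160, so each line sums to -160/4 = -40.
Row 3 must total -40; the given cells sum to -25, so (3,1) = -15.
Column 2 needs -40; the known cells sum to -29, so (2,2) = -11.
Main diagonal must total -40; the given cells sum to -19, so (1,1) = -21.
Using row 1: -21 + (-1) + 5 + ? → (1,4) = -40 − (-17) = -23.
The remaining cell in column 1 is (4,1) = -40 − (-43) = 3.
Using column 4: -23 + (-13) + 1 + ? → (2,4) = -40 − (-35) = -5.
Anti-diagonal must total -40; the given cells sum to -23, so (2,3) = -17.
The remaining cell in row 4 is (4,3) = -40 − (-21) = -19.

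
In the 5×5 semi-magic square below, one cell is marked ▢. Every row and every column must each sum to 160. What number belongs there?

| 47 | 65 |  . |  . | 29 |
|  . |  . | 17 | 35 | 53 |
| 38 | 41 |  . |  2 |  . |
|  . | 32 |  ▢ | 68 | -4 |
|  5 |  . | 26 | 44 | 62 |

50

From row 5, 160 − (5 + 26 + 44 + 62) gives (5,2) = 23.
Column 2 needs 160; the known cells sum to 161, so (2,2) = -1.
Column 4 must total 160; the given cells sum to 149, so (1,4) = 11.
Column 5 must total 160; the given cells sum to 140, so (3,5) = 20.
The remaining cell in row 1 is (1,3) = 160 − 152 = 8.
Row 2: -1 + 17 + 35 + 53 + ? = 160, so (2,1) = 56.
The remaining cell in row 3 is (3,3) = 160 − 101 = 59.
Using column 1: 47 + 56 + 38 + 5 + ? → (4,1) = 160 − 146 = 14.
From column 3, 160 − (8 + 17 + 59 + 26) gives (4,3) = 50.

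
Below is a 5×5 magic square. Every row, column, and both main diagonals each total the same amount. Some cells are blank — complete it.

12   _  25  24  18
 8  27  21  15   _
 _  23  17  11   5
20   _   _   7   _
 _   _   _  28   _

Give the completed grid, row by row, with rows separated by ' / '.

Column 4 is already complete: 24 + 15 + 11 + 7 + 28 = 85, so that is the magic constant.
Row 1: 12 + 25 + 24 + 18 + ? = 85, so (1,2) = 6.
From row 2, 85 − (8 + 27 + 21 + 15) gives (2,5) = 14.
Row 3 needs 85; the known cells sum to 56, so (3,1) = 29.
From column 1, 85 − (12 + 8 + 29 + 20) gives (5,1) = 16.
Main diagonal: 12 + 27 + 17 + 7 + ? = 85, so (5,5) = 22.
From anti-diagonal, 85 − (18 + 15 + 17 + 16) gives (4,2) = 19.
Using column 2: 6 + 27 + 23 + 19 + ? → (5,2) = 85 − 75 = 10.
Column 5 needs 85; the known cells sum to 59, so (4,5) = 26.
Using row 4: 20 + 19 + 7 + 26 + ? → (4,3) = 85 − 72 = 13.
Row 5 needs 85; the known cells sum to 76, so (5,3) = 9.

12 6 25 24 18 / 8 27 21 15 14 / 29 23 17 11 5 / 20 19 13 7 26 / 16 10 9 28 22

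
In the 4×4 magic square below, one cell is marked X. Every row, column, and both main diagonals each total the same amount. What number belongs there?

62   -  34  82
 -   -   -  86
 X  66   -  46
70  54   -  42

Column 4 is complete and sums to 256; that is the magic constant.
Row 1: 62 + 34 + 82 + ? = 256, so (1,2) = 78.
Using row 4: 70 + 54 + 42 + ? → (4,3) = 256 − 166 = 90.
Using column 2: 78 + 66 + 54 + ? → (2,2) = 256 − 198 = 58.
The remaining cell in main diagonal is (3,3) = 256 − 162 = 94.
Anti-diagonal needs 256; the known cells sum to 218, so (2,3) = 38.
From row 2, 256 − (58 + 38 + 86) gives (2,1) = 74.
Row 3 needs 256; the known cells sum to 206, so (3,1) = 50.

50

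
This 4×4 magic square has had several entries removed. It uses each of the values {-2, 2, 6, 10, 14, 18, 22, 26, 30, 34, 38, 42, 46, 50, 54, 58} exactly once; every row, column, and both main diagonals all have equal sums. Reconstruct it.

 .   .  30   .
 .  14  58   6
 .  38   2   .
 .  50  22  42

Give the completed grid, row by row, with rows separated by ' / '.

54 10 30 18 / 34 14 58 6 / 26 38 2 46 / -2 50 22 42

The 16 entries sum to 448, so each line sums to 448/4 = 112.
From row 2, 112 − (14 + 58 + 6) gives (2,1) = 34.
Using row 4: 50 + 22 + 42 + ? → (4,1) = 112 − 114 = -2.
From column 2, 112 − (14 + 38 + 50) gives (1,2) = 10.
From main diagonal, 112 − (14 + 2 + 42) gives (1,1) = 54.
From anti-diagonal, 112 − (58 + 38 + (-2)) gives (1,4) = 18.
From column 1, 112 − (54 + 34 + (-2)) gives (3,1) = 26.
Using column 4: 18 + 6 + 42 + ? → (3,4) = 112 − 66 = 46.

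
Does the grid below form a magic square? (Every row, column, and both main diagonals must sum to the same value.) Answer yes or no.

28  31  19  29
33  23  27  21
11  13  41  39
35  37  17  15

No — column 1 sums to 107 but anti-diagonal sums to 104.

Row 1: 28 + 31 + 19 + 29 = 107.
Row 2: 33 + 23 + 27 + 21 = 104.
Row 3: 11 + 13 + 41 + 39 = 104.
Row 4: 35 + 37 + 17 + 15 = 104.
Column 1: 28 + 33 + 11 + 35 = 107.
Column 2: 31 + 23 + 13 + 37 = 104.
Column 3: 19 + 27 + 41 + 17 = 104.
Column 4: 29 + 21 + 39 + 15 = 104.
Main diagonal: 28 + 23 + 41 + 15 = 107.
Anti-diagonal: 29 + 27 + 13 + 35 = 104.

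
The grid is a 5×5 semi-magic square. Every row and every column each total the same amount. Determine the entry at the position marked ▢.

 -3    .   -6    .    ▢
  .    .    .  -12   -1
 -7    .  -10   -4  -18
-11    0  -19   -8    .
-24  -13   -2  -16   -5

Row 5 is complete and sums to -60; that is the magic constant.
Row 3 must total -60; the given cells sum to -39, so (3,2) = -21.
Row 4 must total -60; the given cells sum to -38, so (4,5) = -22.
Using column 1: -3 + (-7) + (-11) + (-24) + ? → (2,1) = -60 − (-45) = -15.
Using column 3: -6 + (-10) + (-19) + (-2) + ? → (2,3) = -60 − (-37) = -23.
Column 4 needs -60; the known cells sum to -40, so (1,4) = -20.
Column 5 must total -60; the given cells sum to -46, so (1,5) = -14.

-14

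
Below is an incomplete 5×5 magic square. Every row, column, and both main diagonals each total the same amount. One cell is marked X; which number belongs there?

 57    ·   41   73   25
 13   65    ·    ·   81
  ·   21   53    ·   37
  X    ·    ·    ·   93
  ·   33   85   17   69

Column 5 is complete and sums to 305; that is the magic constant.
Row 1: 57 + 41 + 73 + 25 + ? = 305, so (1,2) = 109.
From row 5, 305 − (33 + 85 + 17 + 69) gives (5,1) = 101.
From column 2, 305 − (109 + 65 + 21 + 33) gives (4,2) = 77.
Using main diagonal: 57 + 65 + 53 + 69 + ? → (4,4) = 305 − 244 = 61.
Anti-diagonal must total 305; the given cells sum to 256, so (2,4) = 49.
The remaining cell in row 2 is (2,3) = 305 − 208 = 97.
The remaining cell in column 3 is (4,3) = 305 − 276 = 29.
From column 4, 305 − (73 + 49 + 61 + 17) gives (3,4) = 105.
Row 3 needs 305; the known cells sum to 216, so (3,1) = 89.
From row 4, 305 − (77 + 29 + 61 + 93) gives (4,1) = 45.

45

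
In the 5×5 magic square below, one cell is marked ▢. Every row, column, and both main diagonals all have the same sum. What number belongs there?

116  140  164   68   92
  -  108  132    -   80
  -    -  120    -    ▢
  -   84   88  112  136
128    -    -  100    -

148

Row 1 is complete and sums to 580; that is the magic constant.
From row 4, 580 − (84 + 88 + 112 + 136) gives (4,1) = 160.
Column 3 needs 580; the known cells sum to 504, so (5,3) = 76.
Using main diagonal: 116 + 108 + 120 + 112 + ? → (5,5) = 580 − 456 = 124.
Anti-diagonal: 92 + 120 + 84 + 128 + ? = 580, so (2,4) = 156.
Using row 2: 108 + 132 + 156 + 80 + ? → (2,1) = 580 − 476 = 104.
Row 5 must total 580; the given cells sum to 428, so (5,2) = 152.
Using column 1: 116 + 104 + 160 + 128 + ? → (3,1) = 580 − 508 = 72.
Using column 2: 140 + 108 + 84 + 152 + ? → (3,2) = 580 − 484 = 96.
From column 4, 580 − (68 + 156 + 112 + 100) gives (3,4) = 144.
Column 5 must total 580; the given cells sum to 432, so (3,5) = 148.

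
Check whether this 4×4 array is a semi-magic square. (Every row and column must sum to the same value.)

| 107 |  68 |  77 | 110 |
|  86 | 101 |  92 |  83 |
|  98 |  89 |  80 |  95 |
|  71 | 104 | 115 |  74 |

Row 1: 107 + 68 + 77 + 110 = 362.
Row 2: 86 + 101 + 92 + 83 = 362.
Row 3: 98 + 89 + 80 + 95 = 362.
Row 4: 71 + 104 + 115 + 74 = 364.
Column 1: 107 + 86 + 98 + 71 = 362.
Column 2: 68 + 101 + 89 + 104 = 362.
Column 3: 77 + 92 + 80 + 115 = 364.
Column 4: 110 + 83 + 95 + 74 = 362.

No — row 4 sums to 364 but row 2 sums to 362.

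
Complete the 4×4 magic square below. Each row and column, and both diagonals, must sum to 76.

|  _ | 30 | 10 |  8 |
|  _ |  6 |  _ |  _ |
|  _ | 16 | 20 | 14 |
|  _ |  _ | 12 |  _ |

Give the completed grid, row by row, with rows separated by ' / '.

28 30 10 8 / 4 6 34 32 / 26 16 20 14 / 18 24 12 22

From row 1, 76 − (30 + 10 + 8) gives (1,1) = 28.
Row 3: 16 + 20 + 14 + ? = 76, so (3,1) = 26.
The remaining cell in column 2 is (4,2) = 76 − 52 = 24.
Column 3 must total 76; the given cells sum to 42, so (2,3) = 34.
Main diagonal needs 76; the known cells sum to 54, so (4,4) = 22.
Anti-diagonal needs 76; the known cells sum to 58, so (4,1) = 18.
The remaining cell in column 1 is (2,1) = 76 − 72 = 4.
Column 4 needs 76; the known cells sum to 44, so (2,4) = 32.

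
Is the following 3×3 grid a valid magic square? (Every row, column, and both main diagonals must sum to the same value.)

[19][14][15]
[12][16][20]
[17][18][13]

Row 1: 19 + 14 + 15 = 48.
Row 2: 12 + 16 + 20 = 48.
Row 3: 17 + 18 + 13 = 48.
Column 1: 19 + 12 + 17 = 48.
Column 2: 14 + 16 + 18 = 48.
Column 3: 15 + 20 + 13 = 48.
Main diagonal: 19 + 16 + 13 = 48.
Anti-diagonal: 15 + 16 + 17 = 48.
All lines sum to 48.

Yes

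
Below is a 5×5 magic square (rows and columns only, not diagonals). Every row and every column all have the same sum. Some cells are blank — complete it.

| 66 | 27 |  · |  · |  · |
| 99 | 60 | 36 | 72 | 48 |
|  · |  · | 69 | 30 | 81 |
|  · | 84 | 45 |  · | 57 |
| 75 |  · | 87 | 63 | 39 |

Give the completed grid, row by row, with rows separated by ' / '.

66 27 78 54 90 / 99 60 36 72 48 / 42 93 69 30 81 / 33 84 45 96 57 / 75 51 87 63 39

Row 2 is already complete: 99 + 60 + 36 + 72 + 48 = 315, so that is the magic constant.
Using row 5: 75 + 87 + 63 + 39 + ? → (5,2) = 315 − 264 = 51.
From column 2, 315 − (27 + 60 + 84 + 51) gives (3,2) = 93.
Column 3 must total 315; the given cells sum to 237, so (1,3) = 78.
Column 5: 48 + 81 + 57 + 39 + ? = 315, so (1,5) = 90.
From row 1, 315 − (66 + 27 + 78 + 90) gives (1,4) = 54.
Row 3 must total 315; the given cells sum to 273, so (3,1) = 42.
Column 1 needs 315; the known cells sum to 282, so (4,1) = 33.
Column 4 needs 315; the known cells sum to 219, so (4,4) = 96.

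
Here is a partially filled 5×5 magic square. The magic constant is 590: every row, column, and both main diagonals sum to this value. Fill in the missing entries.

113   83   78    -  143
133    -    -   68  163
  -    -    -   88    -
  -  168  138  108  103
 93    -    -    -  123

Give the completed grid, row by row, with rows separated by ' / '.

113 83 78 173 143 / 133 128 98 68 163 / 178 148 118 88 58 / 73 168 138 108 103 / 93 63 158 153 123

Row 1: 113 + 83 + 78 + 143 + ? = 590, so (1,4) = 173.
Row 4: 168 + 138 + 108 + 103 + ? = 590, so (4,1) = 73.
The remaining cell in column 1 is (3,1) = 590 − 412 = 178.
Using column 4: 173 + 68 + 88 + 108 + ? → (5,4) = 590 − 437 = 153.
Column 5 needs 590; the known cells sum to 532, so (3,5) = 58.
The remaining cell in anti-diagonal is (3,3) = 590 − 472 = 118.
Using row 3: 178 + 118 + 88 + 58 + ? → (3,2) = 590 − 442 = 148.
Main diagonal: 113 + 118 + 108 + 123 + ? = 590, so (2,2) = 128.
From row 2, 590 − (133 + 128 + 68 + 163) gives (2,3) = 98.
From column 2, 590 − (83 + 128 + 148 + 168) gives (5,2) = 63.
From column 3, 590 − (78 + 98 + 118 + 138) gives (5,3) = 158.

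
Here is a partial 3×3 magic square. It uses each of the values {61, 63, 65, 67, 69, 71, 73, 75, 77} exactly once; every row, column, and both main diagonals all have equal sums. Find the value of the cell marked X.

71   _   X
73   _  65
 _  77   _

75

The 9 entries sum to 621, so each line sums to 621/3 = 207.
From row 2, 207 − (73 + 65) gives (2,2) = 69.
The remaining cell in column 1 is (3,1) = 207 − 144 = 63.
Column 2 needs 207; the known cells sum to 146, so (1,2) = 61.
Main diagonal: 71 + 69 + ? = 207, so (3,3) = 67.
Using anti-diagonal: 69 + 63 + ? → (1,3) = 207 − 132 = 75.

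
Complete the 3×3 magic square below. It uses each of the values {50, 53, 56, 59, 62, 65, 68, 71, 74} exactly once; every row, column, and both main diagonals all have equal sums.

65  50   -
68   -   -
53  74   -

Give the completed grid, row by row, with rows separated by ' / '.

The 9 entries sum to 558, so each line sums to 558/3 = 186.
The remaining cell in row 1 is (1,3) = 186 − 115 = 71.
From row 3, 186 − (53 + 74) gives (3,3) = 59.
Column 2 needs 186; the known cells sum to 124, so (2,2) = 62.
Using column 3: 71 + 59 + ? → (2,3) = 186 − 130 = 56.

65 50 71 / 68 62 56 / 53 74 59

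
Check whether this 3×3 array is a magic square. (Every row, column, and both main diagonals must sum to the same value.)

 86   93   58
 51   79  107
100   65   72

Yes

Row 1: 86 + 93 + 58 = 237.
Row 2: 51 + 79 + 107 = 237.
Row 3: 100 + 65 + 72 = 237.
Column 1: 86 + 51 + 100 = 237.
Column 2: 93 + 79 + 65 = 237.
Column 3: 58 + 107 + 72 = 237.
Main diagonal: 86 + 79 + 72 = 237.
Anti-diagonal: 58 + 79 + 100 = 237.
All lines sum to 237.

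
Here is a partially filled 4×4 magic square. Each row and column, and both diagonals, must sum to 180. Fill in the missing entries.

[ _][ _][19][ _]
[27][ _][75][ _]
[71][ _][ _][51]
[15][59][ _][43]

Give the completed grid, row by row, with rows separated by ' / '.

67 39 19 55 / 27 47 75 31 / 71 35 23 51 / 15 59 63 43

Row 4: 15 + 59 + 43 + ? = 180, so (4,3) = 63.
Using column 1: 27 + 71 + 15 + ? → (1,1) = 180 − 113 = 67.
The remaining cell in column 3 is (3,3) = 180 − 157 = 23.
Main diagonal: 67 + 23 + 43 + ? = 180, so (2,2) = 47.
Row 2 must total 180; the given cells sum to 149, so (2,4) = 31.
Using row 3: 71 + 23 + 51 + ? → (3,2) = 180 − 145 = 35.
Using column 2: 47 + 35 + 59 + ? → (1,2) = 180 − 141 = 39.
Column 4: 31 + 51 + 43 + ? = 180, so (1,4) = 55.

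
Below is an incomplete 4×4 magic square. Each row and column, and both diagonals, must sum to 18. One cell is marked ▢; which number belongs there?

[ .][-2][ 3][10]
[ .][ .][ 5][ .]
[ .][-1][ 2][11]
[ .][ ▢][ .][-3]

Row 1 must total 18; the given cells sum to 11, so (1,1) = 7.
Row 3: -1 + 2 + 11 + ? = 18, so (3,1) = 6.
Column 3: 3 + 5 + 2 + ? = 18, so (4,3) = 8.
The remaining cell in column 4 is (2,4) = 18 − 18 = 0.
The remaining cell in main diagonal is (2,2) = 18 − 6 = 12.
Anti-diagonal: 10 + 5 + (-1) + ? = 18, so (4,1) = 4.
From row 2, 18 − (12 + 5 + 0) gives (2,1) = 1.
The remaining cell in row 4 is (4,2) = 18 − 9 = 9.

9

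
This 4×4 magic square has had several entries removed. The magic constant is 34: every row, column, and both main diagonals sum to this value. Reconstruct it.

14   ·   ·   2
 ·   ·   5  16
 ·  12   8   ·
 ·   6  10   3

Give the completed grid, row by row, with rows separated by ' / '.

Row 4 needs 34; the known cells sum to 19, so (4,1) = 15.
Column 3: 5 + 8 + 10 + ? = 34, so (1,3) = 11.
Column 4: 2 + 16 + 3 + ? = 34, so (3,4) = 13.
Main diagonal: 14 + 8 + 3 + ? = 34, so (2,2) = 9.
Row 1 needs 34; the known cells sum to 27, so (1,2) = 7.
Row 2 needs 34; the known cells sum to 30, so (2,1) = 4.
Row 3 must total 34; the given cells sum to 33, so (3,1) = 1.

14 7 11 2 / 4 9 5 16 / 1 12 8 13 / 15 6 10 3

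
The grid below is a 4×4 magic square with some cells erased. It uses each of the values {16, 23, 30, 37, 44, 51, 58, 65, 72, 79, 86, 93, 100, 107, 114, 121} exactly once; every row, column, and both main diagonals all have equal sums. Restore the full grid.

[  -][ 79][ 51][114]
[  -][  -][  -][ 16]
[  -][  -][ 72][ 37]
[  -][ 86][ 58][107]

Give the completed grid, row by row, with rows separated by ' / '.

30 79 51 114 / 100 65 93 16 / 121 44 72 37 / 23 86 58 107

The 16 entries sum to 1096, so each line sums to 1096/4 = 274.
Using row 1: 79 + 51 + 114 + ? → (1,1) = 274 − 244 = 30.
Row 4: 86 + 58 + 107 + ? = 274, so (4,1) = 23.
The remaining cell in column 3 is (2,3) = 274 − 181 = 93.
Main diagonal: 30 + 72 + 107 + ? = 274, so (2,2) = 65.
The remaining cell in anti-diagonal is (3,2) = 274 − 230 = 44.
From row 2, 274 − (65 + 93 + 16) gives (2,1) = 100.
From row 3, 274 − (44 + 72 + 37) gives (3,1) = 121.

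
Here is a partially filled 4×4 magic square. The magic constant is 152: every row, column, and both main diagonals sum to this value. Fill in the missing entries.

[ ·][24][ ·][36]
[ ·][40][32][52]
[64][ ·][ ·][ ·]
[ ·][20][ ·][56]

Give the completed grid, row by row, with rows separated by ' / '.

Row 2 must total 152; the given cells sum to 124, so (2,1) = 28.
The remaining cell in column 2 is (3,2) = 152 − 84 = 68.
The remaining cell in column 4 is (3,4) = 152 − 144 = 8.
From anti-diagonal, 152 − (36 + 32 + 68) gives (4,1) = 16.
Row 3 must total 152; the given cells sum to 140, so (3,3) = 12.
Row 4 needs 152; the known cells sum to 92, so (4,3) = 60.
Using column 1: 28 + 64 + 16 + ? → (1,1) = 152 − 108 = 44.
From column 3, 152 − (32 + 12 + 60) gives (1,3) = 48.

44 24 48 36 / 28 40 32 52 / 64 68 12 8 / 16 20 60 56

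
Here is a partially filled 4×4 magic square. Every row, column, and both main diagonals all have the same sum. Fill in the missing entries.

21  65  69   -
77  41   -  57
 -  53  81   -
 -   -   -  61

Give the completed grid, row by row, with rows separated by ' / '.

21 65 69 49 / 77 41 29 57 / 33 53 81 37 / 73 45 25 61

Main diagonal is already complete: 21 + 41 + 81 + 61 = 204, so that is the magic constant.
Row 1: 21 + 65 + 69 + ? = 204, so (1,4) = 49.
Row 2 needs 204; the known cells sum to 175, so (2,3) = 29.
Column 2 must total 204; the given cells sum to 159, so (4,2) = 45.
Column 3 needs 204; the known cells sum to 179, so (4,3) = 25.
From column 4, 204 − (49 + 57 + 61) gives (3,4) = 37.
Anti-diagonal: 49 + 29 + 53 + ? = 204, so (4,1) = 73.
Row 3: 53 + 81 + 37 + ? = 204, so (3,1) = 33.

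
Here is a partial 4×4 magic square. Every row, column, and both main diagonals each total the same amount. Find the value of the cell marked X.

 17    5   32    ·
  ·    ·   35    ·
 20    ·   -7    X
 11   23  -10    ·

Column 3 is complete and sums to 50; that is the magic constant.
From row 1, 50 − (17 + 5 + 32) gives (1,4) = -4.
The remaining cell in row 4 is (4,4) = 50 − 24 = 26.
Column 1 must total 50; the given cells sum to 48, so (2,1) = 2.
Main diagonal must total 50; the given cells sum to 36, so (2,2) = 14.
Anti-diagonal: -4 + 35 + 11 + ? = 50, so (3,2) = 8.
Row 2 needs 50; the known cells sum to 51, so (2,4) = -1.
Row 3 needs 50; the known cells sum to 21, so (3,4) = 29.

29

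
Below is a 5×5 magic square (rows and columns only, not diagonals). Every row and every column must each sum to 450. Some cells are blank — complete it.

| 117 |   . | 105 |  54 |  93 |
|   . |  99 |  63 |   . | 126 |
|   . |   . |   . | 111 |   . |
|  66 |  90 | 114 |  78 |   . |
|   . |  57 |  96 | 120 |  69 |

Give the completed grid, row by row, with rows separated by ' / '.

117 81 105 54 93 / 75 99 63 87 126 / 84 123 72 111 60 / 66 90 114 78 102 / 108 57 96 120 69

The remaining cell in row 1 is (1,2) = 450 − 369 = 81.
From row 4, 450 − (66 + 90 + 114 + 78) gives (4,5) = 102.
The remaining cell in row 5 is (5,1) = 450 − 342 = 108.
The remaining cell in column 2 is (3,2) = 450 − 327 = 123.
Using column 3: 105 + 63 + 114 + 96 + ? → (3,3) = 450 − 378 = 72.
From column 4, 450 − (54 + 111 + 78 + 120) gives (2,4) = 87.
The remaining cell in column 5 is (3,5) = 450 − 390 = 60.
The remaining cell in row 2 is (2,1) = 450 − 375 = 75.
Using row 3: 123 + 72 + 111 + 60 + ? → (3,1) = 450 − 366 = 84.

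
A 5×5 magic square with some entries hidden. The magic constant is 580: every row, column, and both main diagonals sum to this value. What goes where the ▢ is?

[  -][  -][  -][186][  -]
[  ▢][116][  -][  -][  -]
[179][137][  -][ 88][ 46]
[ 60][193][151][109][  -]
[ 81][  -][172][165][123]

158

The remaining cell in row 3 is (3,3) = 580 − 450 = 130.
Using row 4: 60 + 193 + 151 + 109 + ? → (4,5) = 580 − 513 = 67.
From row 5, 580 − (81 + 172 + 165 + 123) gives (5,2) = 39.
From column 2, 580 − (116 + 137 + 193 + 39) gives (1,2) = 95.
Column 4: 186 + 88 + 109 + 165 + ? = 580, so (2,4) = 32.
The remaining cell in main diagonal is (1,1) = 580 − 478 = 102.
Anti-diagonal: 32 + 130 + 193 + 81 + ? = 580, so (1,5) = 144.
Row 1: 102 + 95 + 186 + 144 + ? = 580, so (1,3) = 53.
Column 1 must total 580; the given cells sum to 422, so (2,1) = 158.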